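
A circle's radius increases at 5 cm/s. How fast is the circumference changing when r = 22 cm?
10π cm/s

C = 2πr
dC/dt = 2π · dr/dt = 2π · 5 = 10π cm/s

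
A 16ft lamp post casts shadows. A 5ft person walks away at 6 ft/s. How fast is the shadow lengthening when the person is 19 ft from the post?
30/11 ft/s

By similar triangles: 16/(x+s) = 5/s
Solving: s = 5x/11
ds/dt = 5/11 · dx/dt = 5/11 · 6 = 30/11 ft/s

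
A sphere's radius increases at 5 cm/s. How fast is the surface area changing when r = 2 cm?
80π cm²/s

S = 4πr²
dS/dt = dS/dr · dr/dt = 8πr · 5
At r = 2: dS/dt = 80π cm²/s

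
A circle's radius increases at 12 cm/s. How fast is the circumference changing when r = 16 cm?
24π cm/s

C = 2πr
dC/dt = 2π · dr/dt = 2π · 12 = 24π cm/s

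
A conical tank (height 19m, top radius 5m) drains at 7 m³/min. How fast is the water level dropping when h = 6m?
2527/(900π) ≈ 0.8937 m/min

r/h = 5/19, so r = (5/19)h
V = (1/3)πr²h = (1/3)π((5/19)h)²h = (25/1083)πh³
dV/dh = (25/361)πh²
dh/dt = (dV/dt)/(dV/dh) = -7/((25/361)π·6²) = -2527/(900π) m/min
The level is dropping at 2527/(900π) ≈ 0.8937 m/min.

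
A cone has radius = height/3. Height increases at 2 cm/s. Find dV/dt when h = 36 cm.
288π cm³/s

V = (1/3)π(h/3)²h = πh³/27
dV/dt = πh²/9 · 2
At h = 36: dV/dt = 288π cm³/s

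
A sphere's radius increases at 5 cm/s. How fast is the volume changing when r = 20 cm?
8000π cm³/s

V = (4/3)πr³
dV/dt = dV/dr · dr/dt = 4πr² · 5
At r = 20: dV/dt = 8000π cm³/s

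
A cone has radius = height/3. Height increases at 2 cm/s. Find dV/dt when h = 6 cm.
8π cm³/s

V = (1/3)π(h/3)²h = πh³/27
dV/dt = πh²/9 · 2
At h = 6: dV/dt = 8π cm³/s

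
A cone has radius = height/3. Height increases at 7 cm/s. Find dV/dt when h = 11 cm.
847π/9 cm³/s

V = (1/3)π(h/3)²h = πh³/27
dV/dt = πh²/9 · 7
At h = 11: dV/dt = 847π/9 cm³/s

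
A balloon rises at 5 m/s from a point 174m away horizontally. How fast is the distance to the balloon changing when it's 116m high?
10√13/13 ≈ 2.774 m/s

z² = 174² + y²
z = √(174² + 116²) = 58√13
dz/dt = y/z · dy/dt = 116/(58√13) · 5 = 10√13/13 ≈ 2.774 m/s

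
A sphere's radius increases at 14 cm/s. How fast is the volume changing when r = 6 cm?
2016π cm³/s

V = (4/3)πr³
dV/dt = dV/dr · dr/dt = 4πr² · 14
At r = 6: dV/dt = 2016π cm³/s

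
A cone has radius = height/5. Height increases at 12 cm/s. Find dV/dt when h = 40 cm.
768π cm³/s

V = (1/3)π(h/5)²h = πh³/75
dV/dt = πh²/25 · 12
At h = 40: dV/dt = 768π cm³/s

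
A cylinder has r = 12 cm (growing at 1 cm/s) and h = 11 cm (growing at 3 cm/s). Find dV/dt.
696π cm³/s

V = πr²h
dV/dt = 2πrh·dr/dt + πr²·dh/dt
= 2π(12)(11)(1) + π(12)²(3)
= 696π cm³/s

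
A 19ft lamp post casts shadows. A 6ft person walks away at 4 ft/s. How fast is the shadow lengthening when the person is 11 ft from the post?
24/13 ft/s

By similar triangles: 19/(x+s) = 6/s
Solving: s = 6x/13
ds/dt = 6/13 · dx/dt = 6/13 · 4 = 24/13 ft/s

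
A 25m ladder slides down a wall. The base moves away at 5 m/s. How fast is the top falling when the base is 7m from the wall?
35/24 ≈ 1.458 m/s

x² + y² = 25²
2x·dx/dt + 2y·dy/dt = 0
dy/dt = -x/y · dx/dt = -7/24 · 5 = -35/24 m/s
The top is descending at 35/24 ≈ 1.458 m/s.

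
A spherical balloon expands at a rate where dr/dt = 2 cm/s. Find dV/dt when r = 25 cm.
5000π cm³/s

V = (4/3)πr³
dV/dt = dV/dr · dr/dt = 4πr² · 2
At r = 25: dV/dt = 5000π cm³/s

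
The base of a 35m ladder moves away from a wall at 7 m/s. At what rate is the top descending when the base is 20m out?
28√33/33 ≈ 4.874 m/s

x² + y² = 35²
2x·dx/dt + 2y·dy/dt = 0
dy/dt = -x/y · dx/dt = -20/(5√33) · 7 = -28√33/33 m/s
The top is descending at 28√33/33 ≈ 4.874 m/s.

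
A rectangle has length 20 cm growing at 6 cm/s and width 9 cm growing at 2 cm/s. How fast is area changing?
94 cm²/s

A = lw
dA/dt = w·dl/dt + l·dw/dt = 9·6 + 20·2 = 94 cm²/s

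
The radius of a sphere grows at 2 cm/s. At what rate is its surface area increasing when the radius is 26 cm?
416π cm²/s

S = 4πr²
dS/dt = dS/dr · dr/dt = 8πr · 2
At r = 26: dS/dt = 416π cm²/s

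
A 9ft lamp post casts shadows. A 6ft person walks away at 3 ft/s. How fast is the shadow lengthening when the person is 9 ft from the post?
6 ft/s

By similar triangles: 9/(x+s) = 6/s
Solving: s = 6x/3
ds/dt = 6/3 · dx/dt = 2 · 3 = 6 ft/s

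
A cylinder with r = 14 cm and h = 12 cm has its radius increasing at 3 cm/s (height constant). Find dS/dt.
240π cm²/s

S = 2πrh + 2πr² (lateral + bases)
dS/dt = (2πh + 4πr)·dr/dt = (2π·12 + 4π·14)·3
= 240π cm²/s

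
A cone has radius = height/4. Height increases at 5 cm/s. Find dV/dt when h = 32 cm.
320π cm³/s

V = (1/3)π(h/4)²h = πh³/48
dV/dt = πh²/16 · 5
At h = 32: dV/dt = 320π cm³/s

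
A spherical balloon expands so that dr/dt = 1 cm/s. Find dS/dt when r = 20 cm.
160π cm²/s

S = 4πr²
dS/dt = dS/dr · dr/dt = 8πr · 1
At r = 20: dS/dt = 160π cm²/s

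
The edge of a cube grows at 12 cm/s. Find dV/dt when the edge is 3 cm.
324 cm³/s

V = s³
dV/dt = 3s² · ds/dt = 3·3²·12 = 324 cm³/s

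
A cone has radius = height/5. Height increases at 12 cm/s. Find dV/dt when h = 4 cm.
192π/25 cm³/s

V = (1/3)π(h/5)²h = πh³/75
dV/dt = πh²/25 · 12
At h = 4: dV/dt = 192π/25 cm³/s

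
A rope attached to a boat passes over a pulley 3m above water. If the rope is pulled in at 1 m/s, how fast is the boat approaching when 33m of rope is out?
11√30/60 ≈ 1.004 m/s

rope² = x² + 3²
x = √(33² - 3²) = 6√30
dx/dt = (rope/x) · d(rope)/dt = (33/(6√30)) · (-1) = -11√30/60 m/s
The boat approaches at 11√30/60 ≈ 1.004 m/s.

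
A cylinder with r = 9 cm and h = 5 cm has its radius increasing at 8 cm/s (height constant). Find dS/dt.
368π cm²/s

S = 2πrh + 2πr² (lateral + bases)
dS/dt = (2πh + 4πr)·dr/dt = (2π·5 + 4π·9)·8
= 368π cm²/s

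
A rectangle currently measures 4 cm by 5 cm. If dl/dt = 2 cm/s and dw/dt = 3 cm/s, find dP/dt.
10 cm/s

P = 2(l + w)
dP/dt = 2(dl/dt + dw/dt) = 2(2 + 3) = 10 cm/s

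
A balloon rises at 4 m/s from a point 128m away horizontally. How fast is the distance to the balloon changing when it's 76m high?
76√1385/1385 ≈ 2.042 m/s

z² = 128² + y²
z = √(128² + 76²) = 4√1385
dz/dt = y/z · dy/dt = 76/(4√1385) · 4 = 76√1385/1385 ≈ 2.042 m/s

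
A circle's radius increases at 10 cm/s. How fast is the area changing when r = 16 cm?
320π cm²/s

A = πr²
dA/dt = 2πr · dr/dt = 2π(16)(10) = 320π cm²/s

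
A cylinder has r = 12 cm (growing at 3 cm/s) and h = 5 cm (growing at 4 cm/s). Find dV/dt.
936π cm³/s

V = πr²h
dV/dt = 2πrh·dr/dt + πr²·dh/dt
= 2π(12)(5)(3) + π(12)²(4)
= 936π cm³/s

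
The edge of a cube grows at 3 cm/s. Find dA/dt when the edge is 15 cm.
540 cm²/s

A = 6s²
dA/dt = 12s · ds/dt = 12·15·3 = 540 cm²/s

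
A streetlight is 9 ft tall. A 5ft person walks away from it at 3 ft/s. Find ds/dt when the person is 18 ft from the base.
15/4 ft/s

By similar triangles: 9/(x+s) = 5/s
Solving: s = 5x/4
ds/dt = 5/4 · dx/dt = 5/4 · 3 = 15/4 ft/s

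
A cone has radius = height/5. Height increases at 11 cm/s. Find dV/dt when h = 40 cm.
704π cm³/s

V = (1/3)π(h/5)²h = πh³/75
dV/dt = πh²/25 · 11
At h = 40: dV/dt = 704π cm³/s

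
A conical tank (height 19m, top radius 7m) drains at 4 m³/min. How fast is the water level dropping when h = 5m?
1444/(1225π) ≈ 0.3752 m/min

r/h = 7/19, so r = (7/19)h
V = (1/3)πr²h = (1/3)π((7/19)h)²h = (49/1083)πh³
dV/dh = (49/361)πh²
dh/dt = (dV/dt)/(dV/dh) = -4/((49/361)π·5²) = -1444/(1225π) m/min
The level is dropping at 1444/(1225π) ≈ 0.3752 m/min.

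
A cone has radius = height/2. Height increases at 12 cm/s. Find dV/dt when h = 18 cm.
972π cm³/s

V = (1/3)π(h/2)²h = πh³/12
dV/dt = πh²/4 · 12
At h = 18: dV/dt = 972π cm³/s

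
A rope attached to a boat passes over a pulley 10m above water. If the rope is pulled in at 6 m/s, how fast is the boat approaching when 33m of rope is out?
198√989/989 ≈ 6.296 m/s

rope² = x² + 10²
x = √(33² - 10²) = √989
dx/dt = (rope/x) · d(rope)/dt = (33/√989) · (-6) = -198√989/989 m/s
The boat approaches at 198√989/989 ≈ 6.296 m/s.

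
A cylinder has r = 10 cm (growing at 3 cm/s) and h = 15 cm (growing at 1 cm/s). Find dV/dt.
1000π cm³/s

V = πr²h
dV/dt = 2πrh·dr/dt + πr²·dh/dt
= 2π(10)(15)(3) + π(10)²(1)
= 1000π cm³/s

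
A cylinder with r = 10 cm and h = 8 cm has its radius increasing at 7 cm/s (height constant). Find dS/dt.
392π cm²/s

S = 2πrh + 2πr² (lateral + bases)
dS/dt = (2πh + 4πr)·dr/dt = (2π·8 + 4π·10)·7
= 392π cm²/s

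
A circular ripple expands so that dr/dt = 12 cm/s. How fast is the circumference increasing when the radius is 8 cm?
24π cm/s

C = 2πr
dC/dt = 2π · dr/dt = 2π · 12 = 24π cm/s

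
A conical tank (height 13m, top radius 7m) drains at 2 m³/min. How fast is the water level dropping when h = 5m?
338/(1225π) ≈ 0.08783 m/min

r/h = 7/13, so r = (7/13)h
V = (1/3)πr²h = (1/3)π((7/13)h)²h = (49/507)πh³
dV/dh = (49/169)πh²
dh/dt = (dV/dt)/(dV/dh) = -2/((49/169)π·5²) = -338/(1225π) m/min
The level is dropping at 338/(1225π) ≈ 0.08783 m/min.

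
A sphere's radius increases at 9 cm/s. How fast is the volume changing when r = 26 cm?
24336π cm³/s

V = (4/3)πr³
dV/dt = dV/dr · dr/dt = 4πr² · 9
At r = 26: dV/dt = 24336π cm³/s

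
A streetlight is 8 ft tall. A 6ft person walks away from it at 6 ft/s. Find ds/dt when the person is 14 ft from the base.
18 ft/s

By similar triangles: 8/(x+s) = 6/s
Solving: s = 6x/2
ds/dt = 6/2 · dx/dt = 3 · 6 = 18 ft/s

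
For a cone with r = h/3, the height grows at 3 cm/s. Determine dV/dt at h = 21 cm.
147π cm³/s

V = (1/3)π(h/3)²h = πh³/27
dV/dt = πh²/9 · 3
At h = 21: dV/dt = 147π cm³/s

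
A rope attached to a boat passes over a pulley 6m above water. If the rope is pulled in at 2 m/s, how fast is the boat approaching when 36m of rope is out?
12√35/35 ≈ 2.028 m/s

rope² = x² + 6²
x = √(36² - 6²) = 6√35
dx/dt = (rope/x) · d(rope)/dt = (36/(6√35)) · (-2) = -12√35/35 m/s
The boat approaches at 12√35/35 ≈ 2.028 m/s.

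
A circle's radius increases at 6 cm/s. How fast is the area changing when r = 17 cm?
204π cm²/s

A = πr²
dA/dt = 2πr · dr/dt = 2π(17)(6) = 204π cm²/s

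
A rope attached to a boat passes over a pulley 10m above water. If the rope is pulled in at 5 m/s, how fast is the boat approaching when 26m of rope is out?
65/12 ≈ 5.417 m/s

rope² = x² + 10²
x = √(26² - 10²) = 24
dx/dt = (rope/x) · d(rope)/dt = (26/24) · (-5) = -65/12 m/s
The boat approaches at 65/12 ≈ 5.417 m/s.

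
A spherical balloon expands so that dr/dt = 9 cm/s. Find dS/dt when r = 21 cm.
1512π cm²/s

S = 4πr²
dS/dt = dS/dr · dr/dt = 8πr · 9
At r = 21: dS/dt = 1512π cm²/s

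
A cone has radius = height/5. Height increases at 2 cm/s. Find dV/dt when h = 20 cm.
32π cm³/s

V = (1/3)π(h/5)²h = πh³/75
dV/dt = πh²/25 · 2
At h = 20: dV/dt = 32π cm³/s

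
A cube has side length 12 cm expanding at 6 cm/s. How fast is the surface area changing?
864 cm²/s

A = 6s²
dA/dt = 12s · ds/dt = 12·12·6 = 864 cm²/s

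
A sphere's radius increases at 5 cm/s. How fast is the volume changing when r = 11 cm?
2420π cm³/s

V = (4/3)πr³
dV/dt = dV/dr · dr/dt = 4πr² · 5
At r = 11: dV/dt = 2420π cm³/s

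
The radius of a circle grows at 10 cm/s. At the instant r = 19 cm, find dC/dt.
20π cm/s

C = 2πr
dC/dt = 2π · dr/dt = 2π · 10 = 20π cm/s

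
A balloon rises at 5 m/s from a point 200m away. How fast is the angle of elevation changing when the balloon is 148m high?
0.016154 rad/s

tan(θ) = y/200
sec²(θ) · dθ/dt = (1/200) · dy/dt
dθ/dt = cos²(θ)/200 · 5 = 200/(200² + 148²) · 5
dθ/dt = 0.016154 rad/s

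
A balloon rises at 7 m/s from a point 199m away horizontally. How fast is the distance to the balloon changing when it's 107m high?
749√2042/10210 ≈ 3.315 m/s

z² = 199² + y²
z = √(199² + 107²) = 5√2042
dz/dt = y/z · dy/dt = 107/(5√2042) · 7 = 749√2042/10210 ≈ 3.315 m/s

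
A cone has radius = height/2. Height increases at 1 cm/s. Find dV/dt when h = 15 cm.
225π/4 cm³/s

V = (1/3)π(h/2)²h = πh³/12
dV/dt = πh²/4 · 1
At h = 15: dV/dt = 225π/4 cm³/s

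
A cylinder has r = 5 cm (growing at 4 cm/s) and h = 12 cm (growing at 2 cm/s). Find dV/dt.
530π cm³/s

V = πr²h
dV/dt = 2πrh·dr/dt + πr²·dh/dt
= 2π(5)(12)(4) + π(5)²(2)
= 530π cm³/s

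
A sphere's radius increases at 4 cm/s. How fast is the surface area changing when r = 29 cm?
928π cm²/s

S = 4πr²
dS/dt = dS/dr · dr/dt = 8πr · 4
At r = 29: dS/dt = 928π cm²/s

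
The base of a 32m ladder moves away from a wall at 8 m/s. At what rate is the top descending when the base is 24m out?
24√7/7 ≈ 9.071 m/s

x² + y² = 32²
2x·dx/dt + 2y·dy/dt = 0
dy/dt = -x/y · dx/dt = -24/(8√7) · 8 = -24√7/7 m/s
The top is descending at 24√7/7 ≈ 9.071 m/s.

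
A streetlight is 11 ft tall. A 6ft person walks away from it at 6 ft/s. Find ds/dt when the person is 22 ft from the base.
36/5 ft/s

By similar triangles: 11/(x+s) = 6/s
Solving: s = 6x/5
ds/dt = 6/5 · dx/dt = 6/5 · 6 = 36/5 ft/s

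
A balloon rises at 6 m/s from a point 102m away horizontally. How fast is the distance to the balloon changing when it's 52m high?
156√3277/3277 ≈ 2.725 m/s

z² = 102² + y²
z = √(102² + 52²) = 2√3277
dz/dt = y/z · dy/dt = 52/(2√3277) · 6 = 156√3277/3277 ≈ 2.725 m/s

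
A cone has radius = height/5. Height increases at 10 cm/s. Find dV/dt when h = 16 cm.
512π/5 cm³/s

V = (1/3)π(h/5)²h = πh³/75
dV/dt = πh²/25 · 10
At h = 16: dV/dt = 512π/5 cm³/s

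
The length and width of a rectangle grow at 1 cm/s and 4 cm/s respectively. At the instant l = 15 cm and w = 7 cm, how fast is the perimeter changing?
10 cm/s

P = 2(l + w)
dP/dt = 2(dl/dt + dw/dt) = 2(1 + 4) = 10 cm/s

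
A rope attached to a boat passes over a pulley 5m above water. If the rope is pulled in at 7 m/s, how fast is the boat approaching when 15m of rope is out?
21√2/4 ≈ 7.425 m/s

rope² = x² + 5²
x = √(15² - 5²) = 10√2
dx/dt = (rope/x) · d(rope)/dt = (15/(10√2)) · (-7) = -21√2/4 m/s
The boat approaches at 21√2/4 ≈ 7.425 m/s.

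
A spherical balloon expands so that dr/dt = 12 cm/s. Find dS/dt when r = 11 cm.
1056π cm²/s

S = 4πr²
dS/dt = dS/dr · dr/dt = 8πr · 12
At r = 11: dS/dt = 1056π cm²/s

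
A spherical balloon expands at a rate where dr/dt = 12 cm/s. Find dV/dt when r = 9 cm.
3888π cm³/s

V = (4/3)πr³
dV/dt = dV/dr · dr/dt = 4πr² · 12
At r = 9: dV/dt = 3888π cm³/s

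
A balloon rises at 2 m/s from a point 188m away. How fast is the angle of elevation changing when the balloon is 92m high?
0.008583 rad/s

tan(θ) = y/188
sec²(θ) · dθ/dt = (1/188) · dy/dt
dθ/dt = cos²(θ)/188 · 2 = 188/(188² + 92²) · 2
dθ/dt = 0.008583 rad/s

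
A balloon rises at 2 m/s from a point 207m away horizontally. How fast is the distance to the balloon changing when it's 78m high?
52√5437/5437 ≈ 0.7052 m/s

z² = 207² + y²
z = √(207² + 78²) = 3√5437
dz/dt = y/z · dy/dt = 78/(3√5437) · 2 = 52√5437/5437 ≈ 0.7052 m/s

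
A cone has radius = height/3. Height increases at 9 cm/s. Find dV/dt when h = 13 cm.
169π cm³/s

V = (1/3)π(h/3)²h = πh³/27
dV/dt = πh²/9 · 9
At h = 13: dV/dt = 169π cm³/s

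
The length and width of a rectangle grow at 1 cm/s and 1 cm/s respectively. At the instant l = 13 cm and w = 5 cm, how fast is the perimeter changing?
4 cm/s

P = 2(l + w)
dP/dt = 2(dl/dt + dw/dt) = 2(1 + 1) = 4 cm/s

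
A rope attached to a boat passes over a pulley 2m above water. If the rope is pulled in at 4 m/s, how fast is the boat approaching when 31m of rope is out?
124√957/957 ≈ 4.008 m/s

rope² = x² + 2²
x = √(31² - 2²) = √957
dx/dt = (rope/x) · d(rope)/dt = (31/√957) · (-4) = -124√957/957 m/s
The boat approaches at 124√957/957 ≈ 4.008 m/s.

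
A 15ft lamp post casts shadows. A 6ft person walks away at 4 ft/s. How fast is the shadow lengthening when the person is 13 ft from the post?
8/3 ft/s

By similar triangles: 15/(x+s) = 6/s
Solving: s = 6x/9
ds/dt = 6/9 · dx/dt = 2/3 · 4 = 8/3 ft/s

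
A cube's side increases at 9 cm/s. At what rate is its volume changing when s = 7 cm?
1323 cm³/s

V = s³
dV/dt = 3s² · ds/dt = 3·7²·9 = 1323 cm³/s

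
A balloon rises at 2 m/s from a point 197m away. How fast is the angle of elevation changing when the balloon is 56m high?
0.009393 rad/s

tan(θ) = y/197
sec²(θ) · dθ/dt = (1/197) · dy/dt
dθ/dt = cos²(θ)/197 · 2 = 197/(197² + 56²) · 2
dθ/dt = 0.009393 rad/s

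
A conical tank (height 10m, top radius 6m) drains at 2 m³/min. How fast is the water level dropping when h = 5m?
2/(9π) ≈ 0.07074 m/min

r/h = 6/10, so r = (3/5)h
V = (1/3)πr²h = (1/3)π((3/5)h)²h = (3/25)πh³
dV/dh = (9/25)πh²
dh/dt = (dV/dt)/(dV/dh) = -2/((9/25)π·5²) = -2/(9π) m/min
The level is dropping at 2/(9π) ≈ 0.07074 m/min.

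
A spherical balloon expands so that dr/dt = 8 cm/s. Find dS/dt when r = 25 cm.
1600π cm²/s

S = 4πr²
dS/dt = dS/dr · dr/dt = 8πr · 8
At r = 25: dS/dt = 1600π cm²/s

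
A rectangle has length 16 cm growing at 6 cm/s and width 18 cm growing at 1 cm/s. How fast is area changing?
124 cm²/s

A = lw
dA/dt = w·dl/dt + l·dw/dt = 18·6 + 16·1 = 124 cm²/s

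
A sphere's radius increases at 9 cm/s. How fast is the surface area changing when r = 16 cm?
1152π cm²/s

S = 4πr²
dS/dt = dS/dr · dr/dt = 8πr · 9
At r = 16: dS/dt = 1152π cm²/s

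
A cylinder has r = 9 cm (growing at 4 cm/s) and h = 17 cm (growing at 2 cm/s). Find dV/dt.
1386π cm³/s

V = πr²h
dV/dt = 2πrh·dr/dt + πr²·dh/dt
= 2π(9)(17)(4) + π(9)²(2)
= 1386π cm³/s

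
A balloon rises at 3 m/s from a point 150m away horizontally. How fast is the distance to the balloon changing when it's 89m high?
267√30421/30421 ≈ 1.531 m/s

z² = 150² + y²
z = √(150² + 89²) = √30421
dz/dt = y/z · dy/dt = 89/√30421 · 3 = 267√30421/30421 ≈ 1.531 m/s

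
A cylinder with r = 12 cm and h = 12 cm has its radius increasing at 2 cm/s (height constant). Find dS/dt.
144π cm²/s

S = 2πrh + 2πr² (lateral + bases)
dS/dt = (2πh + 4πr)·dr/dt = (2π·12 + 4π·12)·2
= 144π cm²/s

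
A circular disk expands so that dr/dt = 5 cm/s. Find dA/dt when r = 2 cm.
20π cm²/s

A = πr²
dA/dt = 2πr · dr/dt = 2π(2)(5) = 20π cm²/s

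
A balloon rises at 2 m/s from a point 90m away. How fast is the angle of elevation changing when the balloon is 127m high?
0.007429 rad/s

tan(θ) = y/90
sec²(θ) · dθ/dt = (1/90) · dy/dt
dθ/dt = cos²(θ)/90 · 2 = 90/(90² + 127²) · 2
dθ/dt = 0.007429 rad/s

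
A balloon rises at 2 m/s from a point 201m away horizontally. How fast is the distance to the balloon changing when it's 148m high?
296√62305/62305 ≈ 1.186 m/s

z² = 201² + y²
z = √(201² + 148²) = √62305
dz/dt = y/z · dy/dt = 148/√62305 · 2 = 296√62305/62305 ≈ 1.186 m/s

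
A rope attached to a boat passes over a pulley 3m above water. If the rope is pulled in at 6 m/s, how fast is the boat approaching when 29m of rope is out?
87√13/52 ≈ 6.032 m/s

rope² = x² + 3²
x = √(29² - 3²) = 8√13
dx/dt = (rope/x) · d(rope)/dt = (29/(8√13)) · (-6) = -87√13/52 m/s
The boat approaches at 87√13/52 ≈ 6.032 m/s.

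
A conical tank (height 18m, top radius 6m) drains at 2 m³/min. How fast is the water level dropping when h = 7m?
18/(49π) ≈ 0.1169 m/min

r/h = 6/18, so r = (1/3)h
V = (1/3)πr²h = (1/3)π((1/3)h)²h = (1/27)πh³
dV/dh = (1/9)πh²
dh/dt = (dV/dt)/(dV/dh) = -2/((1/9)π·7²) = -18/(49π) m/min
The level is dropping at 18/(49π) ≈ 0.1169 m/min.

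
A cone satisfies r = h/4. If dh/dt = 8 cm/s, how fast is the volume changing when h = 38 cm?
722π cm³/s

V = (1/3)π(h/4)²h = πh³/48
dV/dt = πh²/16 · 8
At h = 38: dV/dt = 722π cm³/s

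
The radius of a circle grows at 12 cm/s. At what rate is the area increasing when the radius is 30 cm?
720π cm²/s

A = πr²
dA/dt = 2πr · dr/dt = 2π(30)(12) = 720π cm²/s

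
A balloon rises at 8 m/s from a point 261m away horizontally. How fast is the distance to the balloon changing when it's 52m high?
416√2833/14165 ≈ 1.563 m/s

z² = 261² + y²
z = √(261² + 52²) = 5√2833
dz/dt = y/z · dy/dt = 52/(5√2833) · 8 = 416√2833/14165 ≈ 1.563 m/s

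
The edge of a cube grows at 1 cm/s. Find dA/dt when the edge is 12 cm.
144 cm²/s

A = 6s²
dA/dt = 12s · ds/dt = 12·12·1 = 144 cm²/s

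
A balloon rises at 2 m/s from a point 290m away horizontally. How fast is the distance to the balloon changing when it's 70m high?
7√890/445 ≈ 0.4693 m/s

z² = 290² + y²
z = √(290² + 70²) = 10√890
dz/dt = y/z · dy/dt = 70/(10√890) · 2 = 7√890/445 ≈ 0.4693 m/s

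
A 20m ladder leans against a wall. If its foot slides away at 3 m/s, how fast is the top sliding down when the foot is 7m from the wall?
7√39/39 ≈ 1.121 m/s

x² + y² = 20²
2x·dx/dt + 2y·dy/dt = 0
dy/dt = -x/y · dx/dt = -7/(3√39) · 3 = -7√39/39 m/s
The top is descending at 7√39/39 ≈ 1.121 m/s.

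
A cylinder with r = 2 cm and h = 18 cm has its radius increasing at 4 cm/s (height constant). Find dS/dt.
176π cm²/s

S = 2πrh + 2πr² (lateral + bases)
dS/dt = (2πh + 4πr)·dr/dt = (2π·18 + 4π·2)·4
= 176π cm²/s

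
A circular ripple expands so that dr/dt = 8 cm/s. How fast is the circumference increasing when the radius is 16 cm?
16π cm/s

C = 2πr
dC/dt = 2π · dr/dt = 2π · 8 = 16π cm/s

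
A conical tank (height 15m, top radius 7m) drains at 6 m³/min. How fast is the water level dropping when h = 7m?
1350/(2401π) ≈ 0.179 m/min

r/h = 7/15, so r = (7/15)h
V = (1/3)πr²h = (1/3)π((7/15)h)²h = (49/675)πh³
dV/dh = (49/225)πh²
dh/dt = (dV/dt)/(dV/dh) = -6/((49/225)π·7²) = -1350/(2401π) m/min
The level is dropping at 1350/(2401π) ≈ 0.179 m/min.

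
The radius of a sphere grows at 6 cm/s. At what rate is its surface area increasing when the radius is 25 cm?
1200π cm²/s

S = 4πr²
dS/dt = dS/dr · dr/dt = 8πr · 6
At r = 25: dS/dt = 1200π cm²/s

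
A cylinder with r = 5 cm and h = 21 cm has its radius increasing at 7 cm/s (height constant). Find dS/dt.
434π cm²/s

S = 2πrh + 2πr² (lateral + bases)
dS/dt = (2πh + 4πr)·dr/dt = (2π·21 + 4π·5)·7
= 434π cm²/s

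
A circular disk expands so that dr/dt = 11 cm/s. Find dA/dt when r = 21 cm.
462π cm²/s

A = πr²
dA/dt = 2πr · dr/dt = 2π(21)(11) = 462π cm²/s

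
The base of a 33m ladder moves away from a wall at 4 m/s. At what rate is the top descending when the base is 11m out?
√2 ≈ 1.414 m/s

x² + y² = 33²
2x·dx/dt + 2y·dy/dt = 0
dy/dt = -x/y · dx/dt = -11/(22√2) · 4 = -√2 m/s
The top is descending at √2 ≈ 1.414 m/s.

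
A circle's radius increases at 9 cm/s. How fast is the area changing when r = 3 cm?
54π cm²/s

A = πr²
dA/dt = 2πr · dr/dt = 2π(3)(9) = 54π cm²/s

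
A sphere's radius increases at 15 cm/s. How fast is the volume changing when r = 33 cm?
65340π cm³/s

V = (4/3)πr³
dV/dt = dV/dr · dr/dt = 4πr² · 15
At r = 33: dV/dt = 65340π cm³/s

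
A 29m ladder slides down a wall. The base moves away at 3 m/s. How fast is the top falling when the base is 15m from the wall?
45√154/308 ≈ 1.813 m/s

x² + y² = 29²
2x·dx/dt + 2y·dy/dt = 0
dy/dt = -x/y · dx/dt = -15/(2√154) · 3 = -45√154/308 m/s
The top is descending at 45√154/308 ≈ 1.813 m/s.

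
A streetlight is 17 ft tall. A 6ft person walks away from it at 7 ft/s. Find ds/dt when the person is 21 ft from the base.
42/11 ft/s

By similar triangles: 17/(x+s) = 6/s
Solving: s = 6x/11
ds/dt = 6/11 · dx/dt = 6/11 · 7 = 42/11 ft/s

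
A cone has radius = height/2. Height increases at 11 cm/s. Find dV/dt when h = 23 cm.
5819π/4 cm³/s

V = (1/3)π(h/2)²h = πh³/12
dV/dt = πh²/4 · 11
At h = 23: dV/dt = 5819π/4 cm³/s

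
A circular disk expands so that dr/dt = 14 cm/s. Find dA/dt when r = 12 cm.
336π cm²/s

A = πr²
dA/dt = 2πr · dr/dt = 2π(12)(14) = 336π cm²/s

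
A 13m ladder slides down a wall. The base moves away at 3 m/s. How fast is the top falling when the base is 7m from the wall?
7√30/20 ≈ 1.917 m/s

x² + y² = 13²
2x·dx/dt + 2y·dy/dt = 0
dy/dt = -x/y · dx/dt = -7/(2√30) · 3 = -7√30/20 m/s
The top is descending at 7√30/20 ≈ 1.917 m/s.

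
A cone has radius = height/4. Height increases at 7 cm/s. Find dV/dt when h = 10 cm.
175π/4 cm³/s

V = (1/3)π(h/4)²h = πh³/48
dV/dt = πh²/16 · 7
At h = 10: dV/dt = 175π/4 cm³/s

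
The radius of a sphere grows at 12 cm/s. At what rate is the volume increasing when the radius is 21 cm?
21168π cm³/s

V = (4/3)πr³
dV/dt = dV/dr · dr/dt = 4πr² · 12
At r = 21: dV/dt = 21168π cm³/s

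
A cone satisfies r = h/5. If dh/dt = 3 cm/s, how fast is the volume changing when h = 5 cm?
3π cm³/s

V = (1/3)π(h/5)²h = πh³/75
dV/dt = πh²/25 · 3
At h = 5: dV/dt = 3π cm³/s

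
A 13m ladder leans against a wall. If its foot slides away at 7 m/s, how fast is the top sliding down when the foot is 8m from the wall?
8√105/15 ≈ 5.465 m/s

x² + y² = 13²
2x·dx/dt + 2y·dy/dt = 0
dy/dt = -x/y · dx/dt = -8/√105 · 7 = -8√105/15 m/s
The top is descending at 8√105/15 ≈ 5.465 m/s.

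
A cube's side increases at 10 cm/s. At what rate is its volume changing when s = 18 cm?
9720 cm³/s

V = s³
dV/dt = 3s² · ds/dt = 3·18²·10 = 9720 cm³/s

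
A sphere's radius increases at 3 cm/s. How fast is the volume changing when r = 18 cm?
3888π cm³/s

V = (4/3)πr³
dV/dt = dV/dr · dr/dt = 4πr² · 3
At r = 18: dV/dt = 3888π cm³/s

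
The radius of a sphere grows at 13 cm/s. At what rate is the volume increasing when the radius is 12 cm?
7488π cm³/s

V = (4/3)πr³
dV/dt = dV/dr · dr/dt = 4πr² · 13
At r = 12: dV/dt = 7488π cm³/s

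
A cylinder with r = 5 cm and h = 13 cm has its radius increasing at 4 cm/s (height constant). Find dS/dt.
184π cm²/s

S = 2πrh + 2πr² (lateral + bases)
dS/dt = (2πh + 4πr)·dr/dt = (2π·13 + 4π·5)·4
= 184π cm²/s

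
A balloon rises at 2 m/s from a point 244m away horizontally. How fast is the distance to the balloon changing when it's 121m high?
242√74177/74177 ≈ 0.8885 m/s

z² = 244² + y²
z = √(244² + 121²) = √74177
dz/dt = y/z · dy/dt = 121/√74177 · 2 = 242√74177/74177 ≈ 0.8885 m/s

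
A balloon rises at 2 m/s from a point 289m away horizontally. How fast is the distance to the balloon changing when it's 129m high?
129√100162/50081 ≈ 0.8152 m/s

z² = 289² + y²
z = √(289² + 129²) = √100162
dz/dt = y/z · dy/dt = 129/√100162 · 2 = 129√100162/50081 ≈ 0.8152 m/s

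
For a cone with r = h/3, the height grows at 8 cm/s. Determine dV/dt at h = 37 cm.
10952π/9 cm³/s

V = (1/3)π(h/3)²h = πh³/27
dV/dt = πh²/9 · 8
At h = 37: dV/dt = 10952π/9 cm³/s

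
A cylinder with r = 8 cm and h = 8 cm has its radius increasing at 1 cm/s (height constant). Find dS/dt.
48π cm²/s

S = 2πrh + 2πr² (lateral + bases)
dS/dt = (2πh + 4πr)·dr/dt = (2π·8 + 4π·8)·1
= 48π cm²/s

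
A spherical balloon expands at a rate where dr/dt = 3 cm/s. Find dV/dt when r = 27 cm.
8748π cm³/s

V = (4/3)πr³
dV/dt = dV/dr · dr/dt = 4πr² · 3
At r = 27: dV/dt = 8748π cm³/s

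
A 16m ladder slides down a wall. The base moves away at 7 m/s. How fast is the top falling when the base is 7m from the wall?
49√23/69 ≈ 3.406 m/s

x² + y² = 16²
2x·dx/dt + 2y·dy/dt = 0
dy/dt = -x/y · dx/dt = -7/(3√23) · 7 = -49√23/69 m/s
The top is descending at 49√23/69 ≈ 3.406 m/s.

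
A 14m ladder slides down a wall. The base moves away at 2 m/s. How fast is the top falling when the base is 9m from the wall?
18√115/115 ≈ 1.679 m/s

x² + y² = 14²
2x·dx/dt + 2y·dy/dt = 0
dy/dt = -x/y · dx/dt = -9/√115 · 2 = -18√115/115 m/s
The top is descending at 18√115/115 ≈ 1.679 m/s.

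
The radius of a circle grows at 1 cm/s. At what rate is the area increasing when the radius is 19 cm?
38π cm²/s

A = πr²
dA/dt = 2πr · dr/dt = 2π(19)(1) = 38π cm²/s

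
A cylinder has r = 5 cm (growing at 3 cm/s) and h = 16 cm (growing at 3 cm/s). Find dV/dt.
555π cm³/s

V = πr²h
dV/dt = 2πrh·dr/dt + πr²·dh/dt
= 2π(5)(16)(3) + π(5)²(3)
= 555π cm³/s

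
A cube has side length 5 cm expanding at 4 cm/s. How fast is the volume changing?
300 cm³/s

V = s³
dV/dt = 3s² · ds/dt = 3·5²·4 = 300 cm³/s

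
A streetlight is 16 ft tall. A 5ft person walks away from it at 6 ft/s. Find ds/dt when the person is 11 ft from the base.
30/11 ft/s

By similar triangles: 16/(x+s) = 5/s
Solving: s = 5x/11
ds/dt = 5/11 · dx/dt = 5/11 · 6 = 30/11 ft/s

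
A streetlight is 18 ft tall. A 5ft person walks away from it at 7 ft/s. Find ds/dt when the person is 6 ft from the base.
35/13 ft/s

By similar triangles: 18/(x+s) = 5/s
Solving: s = 5x/13
ds/dt = 5/13 · dx/dt = 5/13 · 7 = 35/13 ft/s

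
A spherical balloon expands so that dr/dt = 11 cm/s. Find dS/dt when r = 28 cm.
2464π cm²/s

S = 4πr²
dS/dt = dS/dr · dr/dt = 8πr · 11
At r = 28: dS/dt = 2464π cm²/s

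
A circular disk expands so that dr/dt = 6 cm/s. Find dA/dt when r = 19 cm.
228π cm²/s

A = πr²
dA/dt = 2πr · dr/dt = 2π(19)(6) = 228π cm²/s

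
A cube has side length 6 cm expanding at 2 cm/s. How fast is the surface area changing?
144 cm²/s

A = 6s²
dA/dt = 12s · ds/dt = 12·6·2 = 144 cm²/s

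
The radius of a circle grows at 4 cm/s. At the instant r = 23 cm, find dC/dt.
8π cm/s

C = 2πr
dC/dt = 2π · dr/dt = 2π · 4 = 8π cm/s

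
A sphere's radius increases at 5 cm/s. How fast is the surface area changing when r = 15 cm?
600π cm²/s

S = 4πr²
dS/dt = dS/dr · dr/dt = 8πr · 5
At r = 15: dS/dt = 600π cm²/s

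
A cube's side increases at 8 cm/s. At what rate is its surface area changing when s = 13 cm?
1248 cm²/s

A = 6s²
dA/dt = 12s · ds/dt = 12·13·8 = 1248 cm²/s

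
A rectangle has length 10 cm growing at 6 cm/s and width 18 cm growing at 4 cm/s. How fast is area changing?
148 cm²/s

A = lw
dA/dt = w·dl/dt + l·dw/dt = 18·6 + 10·4 = 148 cm²/s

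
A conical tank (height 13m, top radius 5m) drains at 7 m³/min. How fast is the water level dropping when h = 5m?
1183/(625π) ≈ 0.6025 m/min

r/h = 5/13, so r = (5/13)h
V = (1/3)πr²h = (1/3)π((5/13)h)²h = (25/507)πh³
dV/dh = (25/169)πh²
dh/dt = (dV/dt)/(dV/dh) = -7/((25/169)π·5²) = -1183/(625π) m/min
The level is dropping at 1183/(625π) ≈ 0.6025 m/min.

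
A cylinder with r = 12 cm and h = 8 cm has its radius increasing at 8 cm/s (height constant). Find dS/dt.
512π cm²/s

S = 2πrh + 2πr² (lateral + bases)
dS/dt = (2πh + 4πr)·dr/dt = (2π·8 + 4π·12)·8
= 512π cm²/s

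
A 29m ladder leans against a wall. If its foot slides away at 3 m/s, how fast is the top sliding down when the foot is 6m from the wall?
18√805/805 ≈ 0.6344 m/s

x² + y² = 29²
2x·dx/dt + 2y·dy/dt = 0
dy/dt = -x/y · dx/dt = -6/√805 · 3 = -18√805/805 m/s
The top is descending at 18√805/805 ≈ 0.6344 m/s.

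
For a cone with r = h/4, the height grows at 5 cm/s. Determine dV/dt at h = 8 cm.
20π cm³/s

V = (1/3)π(h/4)²h = πh³/48
dV/dt = πh²/16 · 5
At h = 8: dV/dt = 20π cm³/s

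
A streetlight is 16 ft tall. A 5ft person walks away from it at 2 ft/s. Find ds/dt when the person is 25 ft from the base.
10/11 ft/s

By similar triangles: 16/(x+s) = 5/s
Solving: s = 5x/11
ds/dt = 5/11 · dx/dt = 5/11 · 2 = 10/11 ft/s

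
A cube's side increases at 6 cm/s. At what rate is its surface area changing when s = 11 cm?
792 cm²/s

A = 6s²
dA/dt = 12s · ds/dt = 12·11·6 = 792 cm²/s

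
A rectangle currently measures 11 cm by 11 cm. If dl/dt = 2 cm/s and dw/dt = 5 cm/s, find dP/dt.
14 cm/s

P = 2(l + w)
dP/dt = 2(dl/dt + dw/dt) = 2(2 + 5) = 14 cm/s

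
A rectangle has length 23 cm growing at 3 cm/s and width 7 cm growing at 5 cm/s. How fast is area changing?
136 cm²/s

A = lw
dA/dt = w·dl/dt + l·dw/dt = 7·3 + 23·5 = 136 cm²/s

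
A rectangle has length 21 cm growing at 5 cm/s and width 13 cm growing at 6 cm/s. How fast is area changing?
191 cm²/s

A = lw
dA/dt = w·dl/dt + l·dw/dt = 13·5 + 21·6 = 191 cm²/s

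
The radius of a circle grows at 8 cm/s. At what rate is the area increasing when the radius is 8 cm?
128π cm²/s

A = πr²
dA/dt = 2πr · dr/dt = 2π(8)(8) = 128π cm²/s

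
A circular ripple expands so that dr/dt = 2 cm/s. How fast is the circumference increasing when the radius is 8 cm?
4π cm/s

C = 2πr
dC/dt = 2π · dr/dt = 2π · 2 = 4π cm/s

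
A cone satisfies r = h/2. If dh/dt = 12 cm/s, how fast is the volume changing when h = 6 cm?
108π cm³/s

V = (1/3)π(h/2)²h = πh³/12
dV/dt = πh²/4 · 12
At h = 6: dV/dt = 108π cm³/s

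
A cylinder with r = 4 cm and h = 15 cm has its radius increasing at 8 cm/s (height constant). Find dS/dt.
368π cm²/s

S = 2πrh + 2πr² (lateral + bases)
dS/dt = (2πh + 4πr)·dr/dt = (2π·15 + 4π·4)·8
= 368π cm²/s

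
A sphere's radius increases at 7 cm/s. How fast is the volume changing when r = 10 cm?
2800π cm³/s

V = (4/3)πr³
dV/dt = dV/dr · dr/dt = 4πr² · 7
At r = 10: dV/dt = 2800π cm³/s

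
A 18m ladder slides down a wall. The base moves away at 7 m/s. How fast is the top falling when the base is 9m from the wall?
7√3/3 ≈ 4.041 m/s

x² + y² = 18²
2x·dx/dt + 2y·dy/dt = 0
dy/dt = -x/y · dx/dt = -9/(9√3) · 7 = -7√3/3 m/s
The top is descending at 7√3/3 ≈ 4.041 m/s.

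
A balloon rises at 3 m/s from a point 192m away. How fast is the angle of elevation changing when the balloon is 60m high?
0.014235 rad/s

tan(θ) = y/192
sec²(θ) · dθ/dt = (1/192) · dy/dt
dθ/dt = cos²(θ)/192 · 3 = 192/(192² + 60²) · 3
dθ/dt = 0.014235 rad/s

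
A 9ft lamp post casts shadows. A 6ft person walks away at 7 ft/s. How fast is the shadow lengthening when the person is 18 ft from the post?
14 ft/s

By similar triangles: 9/(x+s) = 6/s
Solving: s = 6x/3
ds/dt = 6/3 · dx/dt = 2 · 7 = 14 ft/s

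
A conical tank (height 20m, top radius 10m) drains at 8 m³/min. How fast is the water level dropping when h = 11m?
32/(121π) ≈ 0.08418 m/min

r/h = 10/20, so r = (1/2)h
V = (1/3)πr²h = (1/3)π((1/2)h)²h = (1/12)πh³
dV/dh = (1/4)πh²
dh/dt = (dV/dt)/(dV/dh) = -8/((1/4)π·11²) = -32/(121π) m/min
The level is dropping at 32/(121π) ≈ 0.08418 m/min.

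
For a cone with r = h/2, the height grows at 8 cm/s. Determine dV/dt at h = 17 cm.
578π cm³/s

V = (1/3)π(h/2)²h = πh³/12
dV/dt = πh²/4 · 8
At h = 17: dV/dt = 578π cm³/s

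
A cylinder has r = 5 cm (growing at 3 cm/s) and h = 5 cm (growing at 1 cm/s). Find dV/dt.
175π cm³/s

V = πr²h
dV/dt = 2πrh·dr/dt + πr²·dh/dt
= 2π(5)(5)(3) + π(5)²(1)
= 175π cm³/s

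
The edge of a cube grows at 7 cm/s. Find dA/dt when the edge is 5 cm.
420 cm²/s

A = 6s²
dA/dt = 12s · ds/dt = 12·5·7 = 420 cm²/s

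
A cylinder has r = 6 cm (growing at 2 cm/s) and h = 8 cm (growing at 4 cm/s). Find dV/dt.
336π cm³/s

V = πr²h
dV/dt = 2πrh·dr/dt + πr²·dh/dt
= 2π(6)(8)(2) + π(6)²(4)
= 336π cm³/s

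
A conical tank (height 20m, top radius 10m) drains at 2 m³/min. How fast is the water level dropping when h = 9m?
8/(81π) ≈ 0.03144 m/min

r/h = 10/20, so r = (1/2)h
V = (1/3)πr²h = (1/3)π((1/2)h)²h = (1/12)πh³
dV/dh = (1/4)πh²
dh/dt = (dV/dt)/(dV/dh) = -2/((1/4)π·9²) = -8/(81π) m/min
The level is dropping at 8/(81π) ≈ 0.03144 m/min.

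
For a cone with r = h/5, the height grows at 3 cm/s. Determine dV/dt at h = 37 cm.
4107π/25 cm³/s

V = (1/3)π(h/5)²h = πh³/75
dV/dt = πh²/25 · 3
At h = 37: dV/dt = 4107π/25 cm³/s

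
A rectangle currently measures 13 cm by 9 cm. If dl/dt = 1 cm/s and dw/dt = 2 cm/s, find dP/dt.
6 cm/s

P = 2(l + w)
dP/dt = 2(dl/dt + dw/dt) = 2(1 + 2) = 6 cm/s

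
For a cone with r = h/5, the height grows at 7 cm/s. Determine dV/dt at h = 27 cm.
5103π/25 cm³/s

V = (1/3)π(h/5)²h = πh³/75
dV/dt = πh²/25 · 7
At h = 27: dV/dt = 5103π/25 cm³/s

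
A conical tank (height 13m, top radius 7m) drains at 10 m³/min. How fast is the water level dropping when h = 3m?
1690/(441π) ≈ 1.22 m/min

r/h = 7/13, so r = (7/13)h
V = (1/3)πr²h = (1/3)π((7/13)h)²h = (49/507)πh³
dV/dh = (49/169)πh²
dh/dt = (dV/dt)/(dV/dh) = -10/((49/169)π·3²) = -1690/(441π) m/min
The level is dropping at 1690/(441π) ≈ 1.22 m/min.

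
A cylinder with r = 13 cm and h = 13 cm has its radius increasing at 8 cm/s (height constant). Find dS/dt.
624π cm²/s

S = 2πrh + 2πr² (lateral + bases)
dS/dt = (2πh + 4πr)·dr/dt = (2π·13 + 4π·13)·8
= 624π cm²/s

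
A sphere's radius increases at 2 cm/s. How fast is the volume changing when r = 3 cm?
72π cm³/s

V = (4/3)πr³
dV/dt = dV/dr · dr/dt = 4πr² · 2
At r = 3: dV/dt = 72π cm³/s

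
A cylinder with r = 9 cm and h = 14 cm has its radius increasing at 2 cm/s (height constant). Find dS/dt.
128π cm²/s

S = 2πrh + 2πr² (lateral + bases)
dS/dt = (2πh + 4πr)·dr/dt = (2π·14 + 4π·9)·2
= 128π cm²/s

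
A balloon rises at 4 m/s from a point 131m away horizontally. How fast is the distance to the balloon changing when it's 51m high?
102√19762/9881 ≈ 1.451 m/s

z² = 131² + y²
z = √(131² + 51²) = √19762
dz/dt = y/z · dy/dt = 51/√19762 · 4 = 102√19762/9881 ≈ 1.451 m/s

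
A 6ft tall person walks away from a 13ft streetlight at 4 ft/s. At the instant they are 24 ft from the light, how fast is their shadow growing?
24/7 ft/s

By similar triangles: 13/(x+s) = 6/s
Solving: s = 6x/7
ds/dt = 6/7 · dx/dt = 6/7 · 4 = 24/7 ft/s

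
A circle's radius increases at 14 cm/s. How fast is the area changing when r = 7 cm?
196π cm²/s

A = πr²
dA/dt = 2πr · dr/dt = 2π(7)(14) = 196π cm²/s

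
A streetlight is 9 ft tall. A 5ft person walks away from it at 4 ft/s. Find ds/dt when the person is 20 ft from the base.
5 ft/s

By similar triangles: 9/(x+s) = 5/s
Solving: s = 5x/4
ds/dt = 5/4 · dx/dt = 5/4 · 4 = 5 ft/s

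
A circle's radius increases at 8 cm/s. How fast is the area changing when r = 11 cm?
176π cm²/s

A = πr²
dA/dt = 2πr · dr/dt = 2π(11)(8) = 176π cm²/s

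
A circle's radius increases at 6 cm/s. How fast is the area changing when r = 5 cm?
60π cm²/s

A = πr²
dA/dt = 2πr · dr/dt = 2π(5)(6) = 60π cm²/s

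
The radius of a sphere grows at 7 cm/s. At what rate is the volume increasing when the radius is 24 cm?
16128π cm³/s

V = (4/3)πr³
dV/dt = dV/dr · dr/dt = 4πr² · 7
At r = 24: dV/dt = 16128π cm³/s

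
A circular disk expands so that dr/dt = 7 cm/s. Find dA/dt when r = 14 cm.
196π cm²/s

A = πr²
dA/dt = 2πr · dr/dt = 2π(14)(7) = 196π cm²/s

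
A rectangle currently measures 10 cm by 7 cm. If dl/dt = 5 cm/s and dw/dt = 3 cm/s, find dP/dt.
16 cm/s

P = 2(l + w)
dP/dt = 2(dl/dt + dw/dt) = 2(5 + 3) = 16 cm/s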